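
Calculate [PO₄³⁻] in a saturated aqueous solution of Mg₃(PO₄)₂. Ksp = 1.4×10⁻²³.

2.1×10⁻⁵ M

Mg₃(PO₄)₂(s) ⇌ 3 Mg²⁺(aq) + 2 PO₄³⁻(aq)
Let s be the molar solubility. Then [Mg²⁺] = 3s and [PO₄³⁻] = 2s.
Ksp = [Mg²⁺]^3[PO₄³⁻]^2 = (3s)^3 · (2s)^2 = 108s^5 = 1.4×10⁻²³
s = 1.1×10⁻⁵ mol L⁻¹
[PO₄³⁻] = 2s = 2.1×10⁻⁵ mol L⁻¹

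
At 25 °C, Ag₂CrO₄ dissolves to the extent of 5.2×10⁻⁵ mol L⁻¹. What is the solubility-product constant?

Ag₂CrO₄(s) ⇌ 2 Ag⁺(aq) + CrO₄²⁻(aq)
If s mol/L of Ag₂CrO₄ dissolves, [Ag⁺] = 2s and [CrO₄²⁻] = s.
Ksp = [Ag⁺]^2[CrO₄²⁻] = (2s)^2 · s = 4s^3
Ksp = 4 × (5.2×10⁻⁵)^3 = 5.6×10⁻¹³

Ksp = 5.6×10⁻¹³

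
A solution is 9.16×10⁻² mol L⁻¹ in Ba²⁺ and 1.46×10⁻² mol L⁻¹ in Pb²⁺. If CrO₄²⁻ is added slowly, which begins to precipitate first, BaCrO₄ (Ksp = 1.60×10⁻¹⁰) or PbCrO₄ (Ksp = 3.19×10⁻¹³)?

PbCrO₄

Each salt precipitates once Q = Ksp for that salt.
For BaCrO₄: [CrO₄²⁻] = (Ksp/[Ba²⁺]) = 1.75×10⁻⁹ mol L⁻¹
For PbCrO₄: [CrO₄²⁻] = (Ksp/[Pb²⁺]) = 2.18×10⁻¹¹ mol L⁻¹
The smaller threshold [CrO₄²⁻] is reached first, so PbCrO₄ precipitates first.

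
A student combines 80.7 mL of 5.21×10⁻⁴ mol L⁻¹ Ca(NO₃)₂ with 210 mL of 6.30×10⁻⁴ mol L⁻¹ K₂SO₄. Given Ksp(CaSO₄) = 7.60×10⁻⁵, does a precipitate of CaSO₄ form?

No

After mixing, V = 80.7 mL + 210 mL = 290.7 mL.
[Ca²⁺] = (5.21×10⁻⁴)(80.7)/290.7 = 1.45×10⁻⁴ mol L⁻¹
[SO₄²⁻] = (6.30×10⁻⁴)(210)/290.7 = 4.55×10⁻⁴ mol L⁻¹
Q = [Ca²⁺][SO₄²⁻] = 6.58×10⁻⁸
Q = 6.58×10⁻⁸ < Ksp = 7.60×10⁻⁵, so the solution is unsaturated and no precipitate forms.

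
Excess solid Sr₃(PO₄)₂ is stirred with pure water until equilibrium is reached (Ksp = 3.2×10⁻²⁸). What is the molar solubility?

1.2×10⁻⁶ M

Sr₃(PO₄)₂(s) ⇌ 3 Sr²⁺(aq) + 2 PO₄³⁻(aq)
If s mol/L of Sr₃(PO₄)₂ dissolves, [Sr²⁺] = 3s and [PO₄³⁻] = 2s.
Ksp = [Sr²⁺]^3[PO₄³⁻]^2 = (3s)^3 · (2s)^2 = 108s^5
108s^5 = 3.2×10⁻²⁸  ⇒  s^5 = 3.0×10⁻³⁰
Taking the 5th root, s = 1.2×10⁻⁶ M.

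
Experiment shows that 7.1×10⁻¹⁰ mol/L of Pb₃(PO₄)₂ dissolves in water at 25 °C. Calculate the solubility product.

Pb₃(PO₄)₂(s) ⇌ 3 Pb²⁺(aq) + 2 PO₄³⁻(aq)
Let s be the molar solubility. Then [Pb²⁺] = 3s and [PO₄³⁻] = 2s.
Ksp = [Pb²⁺]^3[PO₄³⁻]^2 = (3s)^3 · (2s)^2 = 108s^5
Ksp = 108 × (7.1×10⁻¹⁰)^5 = 1.9×10⁻⁴⁴

Ksp = 1.9×10⁻⁴⁴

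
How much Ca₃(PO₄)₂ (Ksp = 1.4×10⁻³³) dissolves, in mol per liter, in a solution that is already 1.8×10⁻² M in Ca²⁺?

7.7×10⁻¹⁵ M

Ca₃(PO₄)₂(s) ⇌ 3 Ca²⁺(aq) + 2 PO₄³⁻(aq)
The solution already contains Ca²⁺ at 1.8×10⁻² M. Let s be the molar solubility of Ca₃(PO₄)₂.
[Ca²⁺] ≈ 1.8×10⁻² M (common ion dominates); [PO₄³⁻] = 2s.
Ksp = [Ca²⁺]^3[PO₄³⁻]^2 = (1.8×10⁻²)^3(2s)^2
(2s)^2 = 1.4×10⁻³³ / (1.8×10⁻²)^3 = 2.4×10⁻²⁸
s = 7.7×10⁻¹⁵ M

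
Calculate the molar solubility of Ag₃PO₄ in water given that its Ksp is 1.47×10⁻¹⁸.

Ag₃PO₄(s) ⇌ 3 Ag⁺(aq) + PO₄³⁻(aq)
Call the molar solubility s, so that [Ag⁺] = 3s and [PO₄³⁻] = s.
Ksp = [Ag⁺]^3[PO₄³⁻] = (3s)^3 · s = 27s^4
27s^4 = 1.47×10⁻¹⁸  ⇒  s^4 = 5.44×10⁻²⁰
Taking the 4th root, s = 1.53×10⁻⁵ M.

1.53×10⁻⁵ M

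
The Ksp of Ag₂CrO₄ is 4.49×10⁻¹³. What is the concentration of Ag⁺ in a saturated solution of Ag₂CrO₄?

9.65×10⁻⁵ M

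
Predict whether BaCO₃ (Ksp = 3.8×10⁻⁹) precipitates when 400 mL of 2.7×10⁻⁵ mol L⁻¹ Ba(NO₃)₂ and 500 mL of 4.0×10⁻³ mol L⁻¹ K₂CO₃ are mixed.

The combined volume is 900 mL.
[Ba²⁺] = (2.7×10⁻⁵)(400)/900 = 1.2×10⁻⁵ mol L⁻¹
[CO₃²⁻] = (4.0×10⁻³)(500)/900 = 2.2×10⁻³ mol L⁻¹
Q = [Ba²⁺][CO₃²⁻] = 2.7×10⁻⁸
Q = 2.7×10⁻⁸ > Ksp = 3.8×10⁻⁹, so the solution is supersaturated and BaCO₃ precipitates.

Yes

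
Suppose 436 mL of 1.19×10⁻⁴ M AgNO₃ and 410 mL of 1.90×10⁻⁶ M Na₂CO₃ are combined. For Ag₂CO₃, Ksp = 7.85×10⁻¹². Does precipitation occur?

No

Total volume after mixing = 436 + 410 = 846 mL.
[Ag⁺] = (1.19×10⁻⁴)(436)/846 = 6.13×10⁻⁵ M
[CO₃²⁻] = (1.90×10⁻⁶)(410)/846 = 9.21×10⁻⁷ M
Q = [Ag⁺]^2[CO₃²⁻] = 3.46×10⁻¹⁵
Q < Ksp (3.46×10⁻¹⁵ vs 7.85×10⁻¹²); the solution remains unsaturated and no precipitate forms.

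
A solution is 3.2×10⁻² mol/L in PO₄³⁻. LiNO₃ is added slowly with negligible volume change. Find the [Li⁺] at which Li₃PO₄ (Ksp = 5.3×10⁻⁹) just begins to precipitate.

5.5×10⁻³ M

Precipitation begins when Q = Ksp.
Li₃PO₄(s) ⇌ 3 Li⁺(aq) + PO₄³⁻(aq)
Ksp = [Li⁺]^3[PO₄³⁻] = [Li⁺]^3(3.2×10⁻²)
[Li⁺]^3 = 5.3×10⁻⁹ / (3.2×10⁻²) = 1.7×10⁻⁷
[Li⁺] = 5.5×10⁻³ mol/L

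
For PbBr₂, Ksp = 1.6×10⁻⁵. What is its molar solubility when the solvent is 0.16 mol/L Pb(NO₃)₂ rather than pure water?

5.0×10⁻³ M

PbBr₂(s) ⇌ Pb²⁺(aq) + 2 Br⁻(aq)
Let s be the solubility of PbBr₂ here. The common ion gives [Pb²⁺] ≈ 0.16 mol/L, and [Br⁻] = 2s.
Ksp = [Pb²⁺][Br⁻]^2 = (0.16)(2s)^2
(2s)^2 = 1.6×10⁻⁵ / (0.16) = 1.0×10⁻⁴
s = 5.0×10⁻³ mol/L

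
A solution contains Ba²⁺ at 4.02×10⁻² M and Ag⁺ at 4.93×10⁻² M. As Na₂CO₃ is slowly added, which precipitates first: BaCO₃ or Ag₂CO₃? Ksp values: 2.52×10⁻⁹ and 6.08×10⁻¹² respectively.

Ag₂CO₃

The threshold for precipitation is Q = Ksp.
For BaCO₃: [CO₃²⁻] = (Ksp/[Ba²⁺]) = 6.27×10⁻⁸ M
For Ag₂CO₃: [CO₃²⁻] = (Ksp/[Ag⁺]^2) = 2.50×10⁻⁹ M
The smaller threshold [CO₃²⁻] is reached first, so Ag₂CO₃ precipitates first.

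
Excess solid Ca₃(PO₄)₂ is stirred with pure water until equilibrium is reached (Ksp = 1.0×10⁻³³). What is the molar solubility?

9.8×10⁻⁸ M

Ca₃(PO₄)₂(s) ⇌ 3 Ca²⁺(aq) + 2 PO₄³⁻(aq)
Let s be the molar solubility. Then [Ca²⁺] = 3s and [PO₄³⁻] = 2s.
Ksp = [Ca²⁺]^3[PO₄³⁻]^2 = (3s)^3 · (2s)^2 = 108s^5
108s^5 = 1.0×10⁻³³  ⇒  s^5 = 9.3×10⁻³⁶
s = 9.8×10⁻⁸ M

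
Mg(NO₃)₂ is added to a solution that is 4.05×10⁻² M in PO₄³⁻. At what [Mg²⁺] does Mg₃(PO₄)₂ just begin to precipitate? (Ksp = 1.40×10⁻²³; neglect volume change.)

A salt starts to precipitate once the ion product Q reaches its Ksp.
Mg₃(PO₄)₂(s) ⇌ 3 Mg²⁺(aq) + 2 PO₄³⁻(aq)
Ksp = [Mg²⁺]^3[PO₄³⁻]^2 = [Mg²⁺]^3(4.05×10⁻²)^2
[Mg²⁺]^3 = 1.40×10⁻²³ / (4.05×10⁻²)^2 = 8.54×10⁻²¹
[Mg²⁺] = 2.04×10⁻⁷ M

2.04×10⁻⁷ M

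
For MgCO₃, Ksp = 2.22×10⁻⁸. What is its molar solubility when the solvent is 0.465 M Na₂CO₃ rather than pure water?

MgCO₃(s) ⇌ Mg²⁺(aq) + CO₃²⁻(aq)
Let s be the solubility of MgCO₃ here. The common ion gives [CO₃²⁻] ≈ 0.465 M, and [Mg²⁺] = s.
Ksp = [Mg²⁺][CO₃²⁻] = s(0.465)
s = 2.22×10⁻⁸ / (0.465) = 4.77×10⁻⁸
s = 4.77×10⁻⁸ M

4.77×10⁻⁸ M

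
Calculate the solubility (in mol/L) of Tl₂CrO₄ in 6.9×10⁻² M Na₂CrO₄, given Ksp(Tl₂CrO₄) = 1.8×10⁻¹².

2.6×10⁻⁶ M

Tl₂CrO₄(s) ⇌ 2 Tl⁺(aq) + CrO₄²⁻(aq)
With CrO₄²⁻ already at 6.9×10⁻² M and s small, take [CrO₄²⁻] ≈ 6.9×10⁻² M and [Tl⁺] = 2s.
Ksp = [Tl⁺]^2[CrO₄²⁻] = (2s)^2(6.9×10⁻²)
(2s)^2 = 1.8×10⁻¹² / (6.9×10⁻²) = 2.6×10⁻¹¹
s = 2.6×10⁻⁶ M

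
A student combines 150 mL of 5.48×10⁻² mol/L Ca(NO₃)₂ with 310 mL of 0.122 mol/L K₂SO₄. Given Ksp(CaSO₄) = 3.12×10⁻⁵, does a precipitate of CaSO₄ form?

Yes

After mixing, V = 150 mL + 310 mL = 460 mL.
[Ca²⁺] = (5.48×10⁻²)(150)/460 = 1.79×10⁻² mol/L
[SO₄²⁻] = (0.122)(310)/460 = 8.22×10⁻² mol/L
Q = [Ca²⁺][SO₄²⁻] = 1.47×10⁻³
Since Q (1.47×10⁻³) exceeds Ksp (3.12×10⁻⁵), CaSO₄ will precipitate.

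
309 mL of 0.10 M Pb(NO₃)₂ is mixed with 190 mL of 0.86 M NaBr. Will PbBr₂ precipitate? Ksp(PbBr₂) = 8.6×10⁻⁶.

Yes

After mixing, V = 309 mL + 190 mL = 499 mL.
[Pb²⁺] = (0.10)(309)/499 = 6.2×10⁻² M
[Br⁻] = (0.86)(190)/499 = 0.33 M
Q = [Pb²⁺][Br⁻]^2 = 6.6×10⁻³
Q = 6.6×10⁻³ > Ksp = 8.6×10⁻⁶, so the solution is supersaturated and PbBr₂ precipitates.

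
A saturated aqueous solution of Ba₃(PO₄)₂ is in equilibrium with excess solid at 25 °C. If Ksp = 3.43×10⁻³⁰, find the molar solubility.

5.02×10⁻⁷ M

Ba₃(PO₄)₂(s) ⇌ 3 Ba²⁺(aq) + 2 PO₄³⁻(aq)
With molar solubility s: [Ba²⁺] = 3s, [PO₄³⁻] = 2s.
Ksp = [Ba²⁺]^3[PO₄³⁻]^2 = (3s)^3 · (2s)^2 = 108s^5
108s^5 = 3.43×10⁻³⁰  ⇒  s^5 = 3.18×10⁻³²
Taking the 5th root, s = 5.02×10⁻⁷ mol/L.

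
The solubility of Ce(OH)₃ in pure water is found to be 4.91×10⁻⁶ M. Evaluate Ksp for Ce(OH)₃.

Ksp = 1.57×10⁻²⁰

Ce(OH)₃(s) ⇌ Ce³⁺(aq) + 3 OH⁻(aq)
With molar solubility s: [Ce³⁺] = s, [OH⁻] = 3s.
Ksp = [Ce³⁺][OH⁻]^3 = s · (3s)^3 = 27s^4
Ksp = 27 × (4.91×10⁻⁶)^4 = 1.57×10⁻²⁰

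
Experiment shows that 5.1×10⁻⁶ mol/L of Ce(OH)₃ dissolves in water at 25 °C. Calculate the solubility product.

Ksp = 1.8×10⁻²⁰

Ce(OH)₃(s) ⇌ Ce³⁺(aq) + 3 OH⁻(aq)
If s mol/L of Ce(OH)₃ dissolves, [Ce³⁺] = s and [OH⁻] = 3s.
Ksp = [Ce³⁺][OH⁻]^3 = s · (3s)^3 = 27s^4
Ksp = 27 × (5.1×10⁻⁶)^4 = 1.8×10⁻²⁰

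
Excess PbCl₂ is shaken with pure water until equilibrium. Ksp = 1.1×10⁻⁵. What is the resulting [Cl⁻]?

PbCl₂(s) ⇌ Pb²⁺(aq) + 2 Cl⁻(aq)
With molar solubility s: [Pb²⁺] = s, [Cl⁻] = 2s.
Ksp = [Pb²⁺][Cl⁻]^2 = s · (2s)^2 = 4s^3 = 1.1×10⁻⁵
s = 1.4×10⁻² mol/L
[Cl⁻] = 2s = 2.8×10⁻² mol/L

2.8×10⁻² M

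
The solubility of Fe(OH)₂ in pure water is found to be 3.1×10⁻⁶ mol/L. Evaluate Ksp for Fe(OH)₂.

Ksp = 1.2×10⁻¹⁶

Fe(OH)₂(s) ⇌ Fe²⁺(aq) + 2 OH⁻(aq)
For each mole of Fe(OH)₂ that dissolves per liter, [Fe²⁺] = s and [OH⁻] = 2s; let s denote this solubility.
Ksp = [Fe²⁺][OH⁻]^2 = s · (2s)^2 = 4s^3
Ksp = 4 × (3.1×10⁻⁶)^3 = 1.2×10⁻¹⁶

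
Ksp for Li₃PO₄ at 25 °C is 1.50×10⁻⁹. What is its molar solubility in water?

2.73×10⁻³ M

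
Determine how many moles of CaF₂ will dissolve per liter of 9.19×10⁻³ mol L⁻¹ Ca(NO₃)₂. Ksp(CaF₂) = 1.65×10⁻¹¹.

CaF₂(s) ⇌ Ca²⁺(aq) + 2 F⁻(aq)
With Ca²⁺ already at 9.19×10⁻³ mol L⁻¹ and s small, take [Ca²⁺] ≈ 9.19×10⁻³ mol L⁻¹ and [F⁻] = 2s.
Ksp = [Ca²⁺][F⁻]^2 = (9.19×10⁻³)(2s)^2
(2s)^2 = 1.65×10⁻¹¹ / (9.19×10⁻³) = 1.80×10⁻⁹
s = 2.12×10⁻⁵ mol L⁻¹

2.12×10⁻⁵ M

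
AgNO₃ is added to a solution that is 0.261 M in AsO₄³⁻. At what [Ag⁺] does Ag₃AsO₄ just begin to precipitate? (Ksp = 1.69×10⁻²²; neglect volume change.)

8.65×10⁻⁸ M

The threshold for precipitation is Q = Ksp.
Ag₃AsO₄(s) ⇌ 3 Ag⁺(aq) + AsO₄³⁻(aq)
Ksp = [Ag⁺]^3[AsO₄³⁻] = [Ag⁺]^3(0.261)
[Ag⁺]^3 = 1.69×10⁻²² / (0.261) = 6.48×10⁻²²
[Ag⁺] = 8.65×10⁻⁸ M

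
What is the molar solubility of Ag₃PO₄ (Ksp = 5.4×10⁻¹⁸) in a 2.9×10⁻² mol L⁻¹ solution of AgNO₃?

2.2×10⁻¹³ M

Ag₃PO₄(s) ⇌ 3 Ag⁺(aq) + PO₄³⁻(aq)
The solution already contains Ag⁺ at 2.9×10⁻² mol L⁻¹. Let s be the molar solubility of Ag₃PO₄.
[Ag⁺] ≈ 2.9×10⁻² mol L⁻¹ (common ion dominates); [PO₄³⁻] = s.
Ksp = [Ag⁺]^3[PO₄³⁻] = (2.9×10⁻²)^3s
s = 5.4×10⁻¹⁸ / (2.9×10⁻²)^3 = 2.2×10⁻¹³
s = 2.2×10⁻¹³ mol L⁻¹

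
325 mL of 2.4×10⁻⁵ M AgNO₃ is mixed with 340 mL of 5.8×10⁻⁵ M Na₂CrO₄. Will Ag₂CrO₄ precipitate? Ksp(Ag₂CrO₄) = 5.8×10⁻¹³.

After mixing, V = 325 mL + 340 mL = 665 mL.
[Ag⁺] = (2.4×10⁻⁵)(325)/665 = 1.2×10⁻⁵ M
[CrO₄²⁻] = (5.8×10⁻⁵)(340)/665 = 3.0×10⁻⁵ M
Q = [Ag⁺]^2[CrO₄²⁻] = 4.1×10⁻¹⁵
Since Q (4.1×10⁻¹⁵) is less than Ksp (5.8×10⁻¹³), no Ag₂CrO₄ precipitates.

No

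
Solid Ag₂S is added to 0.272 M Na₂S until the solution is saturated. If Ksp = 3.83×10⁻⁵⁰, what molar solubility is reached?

1.88×10⁻²⁵ M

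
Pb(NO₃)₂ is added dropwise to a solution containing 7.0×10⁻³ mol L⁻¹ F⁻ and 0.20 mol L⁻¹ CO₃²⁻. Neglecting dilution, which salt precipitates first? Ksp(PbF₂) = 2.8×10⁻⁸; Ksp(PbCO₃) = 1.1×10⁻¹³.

PbCO₃

Each salt precipitates once Q = Ksp for that salt.
For PbF₂: [Pb²⁺] = (Ksp/[F⁻]^2) = 5.7×10⁻⁴ mol L⁻¹
For PbCO₃: [Pb²⁺] = (Ksp/[CO₃²⁻]) = 5.5×10⁻¹³ mol L⁻¹
Since PbCO₃ needs less Pb²⁺ to reach saturation, it precipitates first.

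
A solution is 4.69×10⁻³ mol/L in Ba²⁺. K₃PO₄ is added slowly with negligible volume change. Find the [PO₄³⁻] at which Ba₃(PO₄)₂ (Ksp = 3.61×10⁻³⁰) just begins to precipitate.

5.92×10⁻¹² M

The threshold for precipitation is Q = Ksp.
Ba₃(PO₄)₂(s) ⇌ 3 Ba²⁺(aq) + 2 PO₄³⁻(aq)
Ksp = [Ba²⁺]^3[PO₄³⁻]^2 = [PO₄³⁻]^2(4.69×10⁻³)^3
[PO₄³⁻]^2 = 3.61×10⁻³⁰ / (4.69×10⁻³)^3 = 3.50×10⁻²³
[PO₄³⁻] = 5.92×10⁻¹² mol/L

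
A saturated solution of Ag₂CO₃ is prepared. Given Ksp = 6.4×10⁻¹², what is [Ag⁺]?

Ag₂CO₃(s) ⇌ 2 Ag⁺(aq) + CO₃²⁻(aq)
If s mol/L of Ag₂CO₃ dissolves, [Ag⁺] = 2s and [CO₃²⁻] = s.
Ksp = [Ag⁺]^2[CO₃²⁻] = (2s)^2 · s = 4s^3 = 6.4×10⁻¹²
s = 1.2×10⁻⁴ M
[Ag⁺] = 2s = 2.3×10⁻⁴ M

2.3×10⁻⁴ M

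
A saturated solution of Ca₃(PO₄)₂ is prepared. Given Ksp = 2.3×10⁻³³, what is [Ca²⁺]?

Ca₃(PO₄)₂(s) ⇌ 3 Ca²⁺(aq) + 2 PO₄³⁻(aq)
Call the molar solubility s, so that [Ca²⁺] = 3s and [PO₄³⁻] = 2s.
Ksp = [Ca²⁺]^3[PO₄³⁻]^2 = (3s)^3 · (2s)^2 = 108s^5 = 2.3×10⁻³³
s = 1.2×10⁻⁷ mol/L
[Ca²⁺] = 3s = 3.5×10⁻⁷ mol/L

3.5×10⁻⁷ M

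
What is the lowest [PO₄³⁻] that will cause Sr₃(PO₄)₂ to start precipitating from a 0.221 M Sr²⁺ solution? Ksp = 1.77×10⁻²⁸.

1.28×10⁻¹³ M

Precipitation of each salt begins when its ion product equals Ksp.
Sr₃(PO₄)₂(s) ⇌ 3 Sr²⁺(aq) + 2 PO₄³⁻(aq)
Ksp = [Sr²⁺]^3[PO₄³⁻]^2 = [PO₄³⁻]^2(0.221)^3
[PO₄³⁻]^2 = 1.77×10⁻²⁸ / (0.221)^3 = 1.64×10⁻²⁶
[PO₄³⁻] = 1.28×10⁻¹³ M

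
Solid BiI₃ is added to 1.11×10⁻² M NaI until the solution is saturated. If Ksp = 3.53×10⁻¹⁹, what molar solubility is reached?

2.58×10⁻¹³ M

BiI₃(s) ⇌ Bi³⁺(aq) + 3 I⁻(aq)
The solution already contains I⁻ at 1.11×10⁻² M. Let s be the molar solubility of BiI₃.
[I⁻] ≈ 1.11×10⁻² M (common ion dominates); [Bi³⁺] = s.
Ksp = [Bi³⁺][I⁻]^3 = s(1.11×10⁻²)^3
s = 3.53×10⁻¹⁹ / (1.11×10⁻²)^3 = 2.58×10⁻¹³
s = 2.58×10⁻¹³ M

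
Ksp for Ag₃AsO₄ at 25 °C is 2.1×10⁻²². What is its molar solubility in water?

Ag₃AsO₄(s) ⇌ 3 Ag⁺(aq) + AsO₄³⁻(aq)
Let s be the molar solubility. Then [Ag⁺] = 3s and [AsO₄³⁻] = s.
Ksp = [Ag⁺]^3[AsO₄³⁻] = (3s)^3 · s = 27s^4
27s^4 = 2.1×10⁻²²  ⇒  s^4 = 7.8×10⁻²⁴
Taking the 4th root, s = 1.7×10⁻⁶ mol/L.

1.7×10⁻⁶ M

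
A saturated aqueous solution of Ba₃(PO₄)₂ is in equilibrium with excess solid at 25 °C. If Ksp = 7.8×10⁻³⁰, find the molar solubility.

5.9×10⁻⁷ M

Ba₃(PO₄)₂(s) ⇌ 3 Ba²⁺(aq) + 2 PO₄³⁻(aq)
If s mol/L of Ba₃(PO₄)₂ dissolves, [Ba²⁺] = 3s and [PO₄³⁻] = 2s.
Ksp = [Ba²⁺]^3[PO₄³⁻]^2 = (3s)^3 · (2s)^2 = 108s^5
108s^5 = 7.8×10⁻³⁰  ⇒  s^5 = 7.2×10⁻³²
s = 5.9×10⁻⁷ mol L⁻¹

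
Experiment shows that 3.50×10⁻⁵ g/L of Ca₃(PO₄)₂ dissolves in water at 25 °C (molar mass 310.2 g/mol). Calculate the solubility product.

Ksp = 1.97×10⁻³³

s = (3.50×10⁻⁵ g L⁻¹)/(310.2 g mol⁻¹) = 1.1283×10⁻⁷ M
Ca₃(PO₄)₂(s) ⇌ 3 Ca²⁺(aq) + 2 PO₄³⁻(aq)
With molar solubility s: [Ca²⁺] = 3s, [PO₄³⁻] = 2s.
Ksp = [Ca²⁺]^3[PO₄³⁻]^2 = (3s)^3 · (2s)^2 = 108s^5
Ksp = 108 × (1.1283×10⁻⁷)^5 = 1.97×10⁻³³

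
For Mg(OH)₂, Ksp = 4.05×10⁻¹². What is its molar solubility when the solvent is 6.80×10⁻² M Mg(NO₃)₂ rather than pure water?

3.86×10⁻⁶ M

Mg(OH)₂(s) ⇌ Mg²⁺(aq) + 2 OH⁻(aq)
Mg²⁺ is already present at 6.80×10⁻² M. If s mol/L of Mg(OH)₂ dissolves, [OH⁻] = 2s while [Mg²⁺] ≈ 6.80×10⁻² M.
Ksp = [Mg²⁺][OH⁻]^2 = (6.80×10⁻²)(2s)^2
(2s)^2 = 4.05×10⁻¹² / (6.80×10⁻²) = 5.96×10⁻¹¹
s = 3.86×10⁻⁶ M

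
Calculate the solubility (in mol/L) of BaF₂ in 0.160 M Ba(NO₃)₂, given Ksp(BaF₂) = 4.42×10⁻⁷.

8.31×10⁻⁴ M

BaF₂(s) ⇌ Ba²⁺(aq) + 2 F⁻(aq)
Let s be the solubility of BaF₂ here. The common ion gives [Ba²⁺] ≈ 0.160 M, and [F⁻] = 2s.
Ksp = [Ba²⁺][F⁻]^2 = (0.160)(2s)^2
(2s)^2 = 4.42×10⁻⁷ / (0.160) = 2.76×10⁻⁶
s = 8.31×10⁻⁴ M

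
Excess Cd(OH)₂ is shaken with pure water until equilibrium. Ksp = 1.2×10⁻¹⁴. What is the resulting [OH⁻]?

2.9×10⁻⁵ M

Cd(OH)₂(s) ⇌ Cd²⁺(aq) + 2 OH⁻(aq)
For each mole of Cd(OH)₂ that dissolves per liter, [Cd²⁺] = s and [OH⁻] = 2s; let s denote this solubility.
Ksp = [Cd²⁺][OH⁻]^2 = s · (2s)^2 = 4s^3 = 1.2×10⁻¹⁴
s = 1.4×10⁻⁵ M
[OH⁻] = 2s = 2.9×10⁻⁵ M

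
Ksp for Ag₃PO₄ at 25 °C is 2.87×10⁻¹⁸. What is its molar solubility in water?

1.81×10⁻⁵ M

Ag₃PO₄(s) ⇌ 3 Ag⁺(aq) + PO₄³⁻(aq)
For each mole of Ag₃PO₄ that dissolves per liter, [Ag⁺] = 3s and [PO₄³⁻] = s; let s denote this solubility.
Ksp = [Ag⁺]^3[PO₄³⁻] = (3s)^3 · s = 27s^4
27s^4 = 2.87×10⁻¹⁸  ⇒  s^4 = 1.06×10⁻¹⁹
Taking the 4th root, s = 1.81×10⁻⁵ M.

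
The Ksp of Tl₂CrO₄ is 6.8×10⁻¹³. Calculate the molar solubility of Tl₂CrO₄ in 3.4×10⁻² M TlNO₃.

Tl₂CrO₄(s) ⇌ 2 Tl⁺(aq) + CrO₄²⁻(aq)
Let s be the solubility of Tl₂CrO₄ here. The common ion gives [Tl⁺] ≈ 3.4×10⁻² M, and [CrO₄²⁻] = s.
Ksp = [Tl⁺]^2[CrO₄²⁻] = (3.4×10⁻²)^2s
s = 6.8×10⁻¹³ / (3.4×10⁻²)^2 = 5.9×10⁻¹⁰
s = 5.9×10⁻¹⁰ M

5.9×10⁻¹⁰ M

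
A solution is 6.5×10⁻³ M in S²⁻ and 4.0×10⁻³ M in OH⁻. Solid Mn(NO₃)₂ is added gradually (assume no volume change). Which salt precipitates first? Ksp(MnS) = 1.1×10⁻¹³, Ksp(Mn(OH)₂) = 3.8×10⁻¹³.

MnS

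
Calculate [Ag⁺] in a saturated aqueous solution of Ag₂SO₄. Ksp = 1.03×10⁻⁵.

2.74×10⁻² M

Ag₂SO₄(s) ⇌ 2 Ag⁺(aq) + SO₄²⁻(aq)
With molar solubility s: [Ag⁺] = 2s, [SO₄²⁻] = s.
Ksp = [Ag⁺]^2[SO₄²⁻] = (2s)^2 · s = 4s^3 = 1.03×10⁻⁵
s = 1.37×10⁻² mol L⁻¹
[Ag⁺] = 2s = 2.74×10⁻² mol L⁻¹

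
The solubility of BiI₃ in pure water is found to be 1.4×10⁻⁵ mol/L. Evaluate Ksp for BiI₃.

BiI₃(s) ⇌ Bi³⁺(aq) + 3 I⁻(aq)
Let s be the molar solubility. Then [Bi³⁺] = s and [I⁻] = 3s.
Ksp = [Bi³⁺][I⁻]^3 = s · (3s)^3 = 27s^4
Ksp = 27 × (1.4×10⁻⁵)^4 = 1.0×10⁻¹⁸

Ksp = 1.0×10⁻¹⁸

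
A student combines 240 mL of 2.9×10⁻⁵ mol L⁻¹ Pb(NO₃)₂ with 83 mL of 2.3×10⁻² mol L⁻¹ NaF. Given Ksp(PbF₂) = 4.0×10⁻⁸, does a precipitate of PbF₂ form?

No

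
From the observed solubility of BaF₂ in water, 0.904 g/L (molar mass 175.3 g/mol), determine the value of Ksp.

Molar solubility s = (0.904 g/L) / (175.3 g/mol) = 5.1569×10⁻³ mol/L
BaF₂(s) ⇌ Ba²⁺(aq) + 2 F⁻(aq)
If s mol/L of BaF₂ dissolves, [Ba²⁺] = s and [F⁻] = 2s.
Ksp = [Ba²⁺][F⁻]^2 = s · (2s)^2 = 4s^3
Ksp = 4 × (5.1569×10⁻³)^3 = 5.49×10⁻⁷

Ksp = 5.49×10⁻⁷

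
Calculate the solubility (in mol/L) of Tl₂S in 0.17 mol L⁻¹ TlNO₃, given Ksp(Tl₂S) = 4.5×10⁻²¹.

Tl₂S(s) ⇌ 2 Tl⁺(aq) + S²⁻(aq)
Tl⁺ is already present at 0.17 mol L⁻¹. If s mol/L of Tl₂S dissolves, [S²⁻] = s while [Tl⁺] ≈ 0.17 mol L⁻¹.
Ksp = [Tl⁺]^2[S²⁻] = (0.17)^2s
s = 4.5×10⁻²¹ / (0.17)^2 = 1.6×10⁻¹⁹
s = 1.6×10⁻¹⁹ mol L⁻¹

1.6×10⁻¹⁹ M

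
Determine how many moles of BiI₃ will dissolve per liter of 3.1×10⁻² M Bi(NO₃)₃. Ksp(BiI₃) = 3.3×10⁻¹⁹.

BiI₃(s) ⇌ Bi³⁺(aq) + 3 I⁻(aq)
Bi³⁺ is already present at 3.1×10⁻² M. If s mol/L of BiI₃ dissolves, [I⁻] = 3s while [Bi³⁺] ≈ 3.1×10⁻² M.
Ksp = [Bi³⁺][I⁻]^3 = (3.1×10⁻²)(3s)^3
(3s)^3 = 3.3×10⁻¹⁹ / (3.1×10⁻²) = 1.1×10⁻¹⁷
s = 7.3×10⁻⁷ M

7.3×10⁻⁷ M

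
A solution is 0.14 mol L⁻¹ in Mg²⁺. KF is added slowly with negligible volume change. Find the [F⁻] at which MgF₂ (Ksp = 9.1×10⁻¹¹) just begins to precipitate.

The threshold for precipitation is Q = Ksp.
MgF₂(s) ⇌ Mg²⁺(aq) + 2 F⁻(aq)
Ksp = [Mg²⁺][F⁻]^2 = [F⁻]^2(0.14)
[F⁻]^2 = 9.1×10⁻¹¹ / (0.14) = 6.5×10⁻¹⁰
[F⁻] = 2.5×10⁻⁵ mol L⁻¹

2.5×10⁻⁵ M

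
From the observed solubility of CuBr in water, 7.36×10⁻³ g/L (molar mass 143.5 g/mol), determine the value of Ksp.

Ksp = 2.63×10⁻⁹

s = (7.36×10⁻³ g L⁻¹)/(143.5 g mol⁻¹) = 5.1289×10⁻⁵ M
CuBr(s) ⇌ Cu⁺(aq) + Br⁻(aq)
Let s be the molar solubility. Then [Cu⁺] = s and [Br⁻] = s.
Ksp = [Cu⁺][Br⁻] = s · s = s^2
Ksp = (5.1289×10⁻⁵)^2 = 2.63×10⁻⁹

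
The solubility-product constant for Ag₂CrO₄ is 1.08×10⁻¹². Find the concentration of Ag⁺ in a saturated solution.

1.29×10⁻⁴ M

Ag₂CrO₄(s) ⇌ 2 Ag⁺(aq) + CrO₄²⁻(aq)
If s mol/L of Ag₂CrO₄ dissolves, [Ag⁺] = 2s and [CrO₄²⁻] = s.
Ksp = [Ag⁺]^2[CrO₄²⁻] = (2s)^2 · s = 4s^3 = 1.08×10⁻¹²
s = 6.46×10⁻⁵ mol/L
[Ag⁺] = 2s = 1.29×10⁻⁴ mol/L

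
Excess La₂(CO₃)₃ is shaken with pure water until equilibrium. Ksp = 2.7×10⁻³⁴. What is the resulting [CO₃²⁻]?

La₂(CO₃)₃(s) ⇌ 2 La³⁺(aq) + 3 CO₃²⁻(aq)
Call the molar solubility s, so that [La³⁺] = 2s and [CO₃²⁻] = 3s.
Ksp = [La³⁺]^2[CO₃²⁻]^3 = (2s)^2 · (3s)^3 = 108s^5 = 2.7×10⁻³⁴
s = 7.6×10⁻⁸ mol/L
[CO₃²⁻] = 3s = 2.3×10⁻⁷ mol/L

2.3×10⁻⁷ M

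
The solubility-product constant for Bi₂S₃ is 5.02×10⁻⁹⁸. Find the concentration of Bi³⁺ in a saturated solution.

2.72×10⁻²⁰ M

Bi₂S₃(s) ⇌ 2 Bi³⁺(aq) + 3 S²⁻(aq)
For each mole of Bi₂S₃ that dissolves per liter, [Bi³⁺] = 2s and [S²⁻] = 3s; let s denote this solubility.
Ksp = [Bi³⁺]^2[S²⁻]^3 = (2s)^2 · (3s)^3 = 108s^5 = 5.02×10⁻⁹⁸
s = 1.36×10⁻²⁰ mol L⁻¹
[Bi³⁺] = 2s = 2.72×10⁻²⁰ mol L⁻¹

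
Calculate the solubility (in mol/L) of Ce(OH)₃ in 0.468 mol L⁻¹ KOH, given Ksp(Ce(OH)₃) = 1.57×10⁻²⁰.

Ce(OH)₃(s) ⇌ Ce³⁺(aq) + 3 OH⁻(aq)
The solution already contains OH⁻ at 0.468 mol L⁻¹. Let s be the molar solubility of Ce(OH)₃.
[OH⁻] ≈ 0.468 mol L⁻¹ (common ion dominates); [Ce³⁺] = s.
Ksp = [Ce³⁺][OH⁻]^3 = s(0.468)^3
s = 1.57×10⁻²⁰ / (0.468)^3 = 1.53×10⁻¹⁹
s = 1.53×10⁻¹⁹ mol L⁻¹

1.53×10⁻¹⁹ M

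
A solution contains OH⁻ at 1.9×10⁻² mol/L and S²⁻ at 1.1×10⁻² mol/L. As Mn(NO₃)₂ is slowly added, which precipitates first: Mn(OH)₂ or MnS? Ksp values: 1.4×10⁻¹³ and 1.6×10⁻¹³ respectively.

Each salt precipitates once Q = Ksp for that salt.
For Mn(OH)₂: [Mn²⁺] = (Ksp/[OH⁻]^2) = 3.9×10⁻¹⁰ mol/L
For MnS: [Mn²⁺] = (Ksp/[S²⁻]) = 1.5×10⁻¹¹ mol/L
Since MnS needs less Mn²⁺ to reach saturation, it precipitates first.

MnS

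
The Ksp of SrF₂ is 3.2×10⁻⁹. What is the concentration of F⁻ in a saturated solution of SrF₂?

SrF₂(s) ⇌ Sr²⁺(aq) + 2 F⁻(aq)
Call the molar solubility s, so that [Sr²⁺] = s and [F⁻] = 2s.
Ksp = [Sr²⁺][F⁻]^2 = s · (2s)^2 = 4s^3 = 3.2×10⁻⁹
s = 9.3×10⁻⁴ mol/L
[F⁻] = 2s = 1.9×10⁻³ mol/L

1.9×10⁻³ M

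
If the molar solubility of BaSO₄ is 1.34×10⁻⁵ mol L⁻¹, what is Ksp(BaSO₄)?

BaSO₄(s) ⇌ Ba²⁺(aq) + SO₄²⁻(aq)
Call the molar solubility s, so that [Ba²⁺] = s and [SO₄²⁻] = s.
Ksp = [Ba²⁺][SO₄²⁻] = s · s = s^2
Ksp = (1.34×10⁻⁵)^2 = 1.80×10⁻¹⁰

Ksp = 1.80×10⁻¹⁰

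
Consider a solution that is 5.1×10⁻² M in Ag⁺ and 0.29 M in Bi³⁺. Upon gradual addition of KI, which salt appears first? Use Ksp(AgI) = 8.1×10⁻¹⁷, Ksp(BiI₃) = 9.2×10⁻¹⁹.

Precipitation of each salt begins when its ion product equals Ksp.
For AgI: [I⁻] = (Ksp/[Ag⁺]) = 1.6×10⁻¹⁵ M
For BiI₃: [I⁻] = (Ksp/[Bi³⁺])^(1/3) = 1.5×10⁻⁶ M
Since AgI needs less I⁻ to reach saturation, it precipitates first.

AgI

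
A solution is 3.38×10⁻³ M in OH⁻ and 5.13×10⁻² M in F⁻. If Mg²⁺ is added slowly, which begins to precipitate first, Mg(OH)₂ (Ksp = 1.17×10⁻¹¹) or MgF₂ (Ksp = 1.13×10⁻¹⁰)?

MgF₂

Precipitation of each salt begins when its ion product equals Ksp.
For Mg(OH)₂: [Mg²⁺] = (Ksp/[OH⁻]^2) = 1.02×10⁻⁶ M
For MgF₂: [Mg²⁺] = (Ksp/[F⁻]^2) = 4.29×10⁻⁸ M
The smaller threshold [Mg²⁺] is reached first, so MgF₂ precipitates first.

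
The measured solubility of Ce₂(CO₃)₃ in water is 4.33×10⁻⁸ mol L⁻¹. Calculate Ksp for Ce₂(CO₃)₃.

Ce₂(CO₃)₃(s) ⇌ 2 Ce³⁺(aq) + 3 CO₃²⁻(aq)
If s mol/L of Ce₂(CO₃)₃ dissolves, [Ce³⁺] = 2s and [CO₃²⁻] = 3s.
Ksp = [Ce³⁺]^2[CO₃²⁻]^3 = (2s)^2 · (3s)^3 = 108s^5
Ksp = 108 × (4.33×10⁻⁸)^5 = 1.64×10⁻³⁵

Ksp = 1.64×10⁻³⁵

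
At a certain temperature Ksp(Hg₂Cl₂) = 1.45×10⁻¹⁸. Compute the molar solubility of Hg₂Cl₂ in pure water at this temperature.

7.13×10⁻⁷ M

Hg₂Cl₂(s) ⇌ Hg₂²⁺(aq) + 2 Cl⁻(aq)
If s mol/L of Hg₂Cl₂ dissolves, [Hg₂²⁺] = s and [Cl⁻] = 2s.
Ksp = [Hg₂²⁺][Cl⁻]^2 = s · (2s)^2 = 4s^3
4s^3 = 1.45×10⁻¹⁸  ⇒  s^3 = 3.63×10⁻¹⁹
s = 7.13×10⁻⁷ mol L⁻¹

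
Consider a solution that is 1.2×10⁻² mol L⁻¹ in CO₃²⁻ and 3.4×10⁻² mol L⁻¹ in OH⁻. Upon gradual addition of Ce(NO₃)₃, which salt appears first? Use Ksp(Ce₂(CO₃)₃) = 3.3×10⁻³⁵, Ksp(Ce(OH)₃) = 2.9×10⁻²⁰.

The threshold for precipitation is Q = Ksp.
For Ce₂(CO₃)₃: [Ce³⁺] = (Ksp/[CO₃²⁻]^3)^(1/2) = 4.4×10⁻¹⁵ mol L⁻¹
For Ce(OH)₃: [Ce³⁺] = (Ksp/[OH⁻]^3) = 7.4×10⁻¹⁶ mol L⁻¹
The smaller threshold [Ce³⁺] is reached first, so Ce(OH)₃ precipitates first.

Ce(OH)₃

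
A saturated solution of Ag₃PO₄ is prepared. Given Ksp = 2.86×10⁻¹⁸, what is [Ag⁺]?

Ag₃PO₄(s) ⇌ 3 Ag⁺(aq) + PO₄³⁻(aq)
For each mole of Ag₃PO₄ that dissolves per liter, [Ag⁺] = 3s and [PO₄³⁻] = s; let s denote this solubility.
Ksp = [Ag⁺]^3[PO₄³⁻] = (3s)^3 · s = 27s^4 = 2.86×10⁻¹⁸
s = 1.80×10⁻⁵ mol L⁻¹
[Ag⁺] = 3s = 5.41×10⁻⁵ mol L⁻¹

5.41×10⁻⁵ M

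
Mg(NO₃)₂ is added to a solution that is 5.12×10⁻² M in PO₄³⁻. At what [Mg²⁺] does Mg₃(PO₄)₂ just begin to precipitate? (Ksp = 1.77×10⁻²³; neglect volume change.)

Each salt precipitates once Q = Ksp for that salt.
Mg₃(PO₄)₂(s) ⇌ 3 Mg²⁺(aq) + 2 PO₄³⁻(aq)
Ksp = [Mg²⁺]^3[PO₄³⁻]^2 = [Mg²⁺]^3(5.12×10⁻²)^2
[Mg²⁺]^3 = 1.77×10⁻²³ / (5.12×10⁻²)^2 = 6.75×10⁻²¹
[Mg²⁺] = 1.89×10⁻⁷ M

1.89×10⁻⁷ M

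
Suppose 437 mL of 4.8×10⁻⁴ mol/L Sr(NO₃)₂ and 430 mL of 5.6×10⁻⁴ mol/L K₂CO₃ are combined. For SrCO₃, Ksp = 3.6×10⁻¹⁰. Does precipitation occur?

Yes

After mixing, V = 437 mL + 430 mL = 867 mL.
[Sr²⁺] = (4.8×10⁻⁴)(437)/867 = 2.4×10⁻⁴ mol/L
[CO₃²⁻] = (5.6×10⁻⁴)(430)/867 = 2.8×10⁻⁴ mol/L
Q = [Sr²⁺][CO₃²⁻] = 6.7×10⁻⁸
Since Q (6.7×10⁻⁸) exceeds Ksp (3.6×10⁻¹⁰), SrCO₃ will precipitate.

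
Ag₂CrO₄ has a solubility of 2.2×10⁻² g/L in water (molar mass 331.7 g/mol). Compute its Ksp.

Convert to molarity: s = 2.2×10⁻² / 331.7 = 6.632×10⁻⁵ mol/L
Ag₂CrO₄(s) ⇌ 2 Ag⁺(aq) + CrO₄²⁻(aq)
For each mole of Ag₂CrO₄ that dissolves per liter, [Ag⁺] = 2s and [CrO₄²⁻] = s; let s denote this solubility.
Ksp = [Ag⁺]^2[CrO₄²⁻] = (2s)^2 · s = 4s^3
Ksp = 4 × (6.632×10⁻⁵)^3 = 1.2×10⁻¹²

Ksp = 1.2×10⁻¹²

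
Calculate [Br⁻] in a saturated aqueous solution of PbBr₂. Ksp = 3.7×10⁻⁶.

1.9×10⁻² M

PbBr₂(s) ⇌ Pb²⁺(aq) + 2 Br⁻(aq)
For each mole of PbBr₂ that dissolves per liter, [Pb²⁺] = s and [Br⁻] = 2s; let s denote this solubility.
Ksp = [Pb²⁺][Br⁻]^2 = s · (2s)^2 = 4s^3 = 3.7×10⁻⁶
s = 9.7×10⁻³ mol L⁻¹
[Br⁻] = 2s = 1.9×10⁻² mol L⁻¹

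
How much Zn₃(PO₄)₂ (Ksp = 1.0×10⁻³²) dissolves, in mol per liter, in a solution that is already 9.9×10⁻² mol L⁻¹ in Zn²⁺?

Zn₃(PO₄)₂(s) ⇌ 3 Zn²⁺(aq) + 2 PO₄³⁻(aq)
Zn²⁺ is already present at 9.9×10⁻² mol L⁻¹. If s mol/L of Zn₃(PO₄)₂ dissolves, [PO₄³⁻] = 2s while [Zn²⁺] ≈ 9.9×10⁻² mol L⁻¹.
Ksp = [Zn²⁺]^3[PO₄³⁻]^2 = (9.9×10⁻²)^3(2s)^2
(2s)^2 = 1.0×10⁻³² / (9.9×10⁻²)^3 = 1.0×10⁻²⁹
s = 1.6×10⁻¹⁵ mol L⁻¹

1.6×10⁻¹⁵ M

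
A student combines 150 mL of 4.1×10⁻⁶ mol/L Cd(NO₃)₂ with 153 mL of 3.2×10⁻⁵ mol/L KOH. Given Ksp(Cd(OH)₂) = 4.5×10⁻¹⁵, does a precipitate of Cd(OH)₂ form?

No

Total volume after mixing = 150 + 153 = 303 mL.
[Cd²⁺] = (4.1×10⁻⁶)(150)/303 = 2.0×10⁻⁶ mol/L
[OH⁻] = (3.2×10⁻⁵)(153)/303 = 1.6×10⁻⁵ mol/L
Q = [Cd²⁺][OH⁻]^2 = 5.3×10⁻¹⁶
Q = 5.3×10⁻¹⁶ < Ksp = 4.5×10⁻¹⁵, so the solution is unsaturated and no precipitate forms.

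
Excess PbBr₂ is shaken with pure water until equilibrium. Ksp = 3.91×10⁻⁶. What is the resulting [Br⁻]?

1.98×10⁻² M

PbBr₂(s) ⇌ Pb²⁺(aq) + 2 Br⁻(aq)
For each mole of PbBr₂ that dissolves per liter, [Pb²⁺] = s and [Br⁻] = 2s; let s denote this solubility.
Ksp = [Pb²⁺][Br⁻]^2 = s · (2s)^2 = 4s^3 = 3.91×10⁻⁶
s = 9.92×10⁻³ mol/L
[Br⁻] = 2s = 1.98×10⁻² mol/L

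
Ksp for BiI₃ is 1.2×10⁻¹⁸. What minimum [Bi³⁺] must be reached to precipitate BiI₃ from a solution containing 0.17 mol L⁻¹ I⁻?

2.4×10⁻¹⁶ M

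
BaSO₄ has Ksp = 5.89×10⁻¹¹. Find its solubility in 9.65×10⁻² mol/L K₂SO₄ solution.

6.10×10⁻¹⁰ M

BaSO₄(s) ⇌ Ba²⁺(aq) + SO₄²⁻(aq)
SO₄²⁻ is already present at 9.65×10⁻² mol/L. If s mol/L of BaSO₄ dissolves, [Ba²⁺] = s while [SO₄²⁻] ≈ 9.65×10⁻² mol/L.
Ksp = [Ba²⁺][SO₄²⁻] = s(9.65×10⁻²)
s = 5.89×10⁻¹¹ / (9.65×10⁻²) = 6.10×10⁻¹⁰
s = 6.10×10⁻¹⁰ mol/L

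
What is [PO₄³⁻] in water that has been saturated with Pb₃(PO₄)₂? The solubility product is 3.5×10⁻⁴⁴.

1.6×10⁻⁹ M

Pb₃(PO₄)₂(s) ⇌ 3 Pb²⁺(aq) + 2 PO₄³⁻(aq)
If s mol/L of Pb₃(PO₄)₂ dissolves, [Pb²⁺] = 3s and [PO₄³⁻] = 2s.
Ksp = [Pb²⁺]^3[PO₄³⁻]^2 = (3s)^3 · (2s)^2 = 108s^5 = 3.5×10⁻⁴⁴
s = 8.0×10⁻¹⁰ M
[PO₄³⁻] = 2s = 1.6×10⁻⁹ M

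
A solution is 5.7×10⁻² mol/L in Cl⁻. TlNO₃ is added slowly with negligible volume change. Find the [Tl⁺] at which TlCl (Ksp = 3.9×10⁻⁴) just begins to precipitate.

A salt starts to precipitate once the ion product Q reaches its Ksp.
TlCl(s) ⇌ Tl⁺(aq) + Cl⁻(aq)
Ksp = [Tl⁺][Cl⁻] = [Tl⁺](5.7×10⁻²)
[Tl⁺] = 3.9×10⁻⁴ / (5.7×10⁻²) = 6.8×10⁻³
[Tl⁺] = 6.8×10⁻³ mol/L

6.8×10⁻³ M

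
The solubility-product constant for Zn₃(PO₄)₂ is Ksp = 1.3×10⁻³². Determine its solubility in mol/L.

Zn₃(PO₄)₂(s) ⇌ 3 Zn²⁺(aq) + 2 PO₄³⁻(aq)
Let s be the molar solubility. Then [Zn²⁺] = 3s and [PO₄³⁻] = 2s.
Ksp = [Zn²⁺]^3[PO₄³⁻]^2 = (3s)^3 · (2s)^2 = 108s^5
108s^5 = 1.3×10⁻³²  ⇒  s^5 = 1.2×10⁻³⁴
s = 1.6×10⁻⁷ mol L⁻¹

1.6×10⁻⁷ M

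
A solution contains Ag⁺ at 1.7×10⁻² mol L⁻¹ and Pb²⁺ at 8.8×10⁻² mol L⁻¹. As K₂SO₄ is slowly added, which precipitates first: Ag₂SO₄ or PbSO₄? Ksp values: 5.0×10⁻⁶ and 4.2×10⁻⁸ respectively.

Each salt precipitates once Q = Ksp for that salt.
For Ag₂SO₄: [SO₄²⁻] = (Ksp/[Ag⁺]^2) = 1.7×10⁻² mol L⁻¹
For PbSO₄: [SO₄²⁻] = (Ksp/[Pb²⁺]) = 4.8×10⁻⁷ mol L⁻¹
Since PbSO₄ needs less SO₄²⁻ to reach saturation, it precipitates first.

PbSO₄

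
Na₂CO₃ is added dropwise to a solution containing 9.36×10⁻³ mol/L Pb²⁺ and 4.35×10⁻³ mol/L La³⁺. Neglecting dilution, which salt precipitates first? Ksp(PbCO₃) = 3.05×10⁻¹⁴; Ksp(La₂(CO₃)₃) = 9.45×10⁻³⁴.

PbCO₃

A salt starts to precipitate once the ion product Q reaches its Ksp.
For PbCO₃: [CO₃²⁻] = (Ksp/[Pb²⁺]) = 3.26×10⁻¹² mol/L
For La₂(CO₃)₃: [CO₃²⁻] = (Ksp/[La³⁺]^2)^(1/3) = 3.68×10⁻¹⁰ mol/L
The smaller threshold [CO₃²⁻] is reached first, so PbCO₃ precipitates first.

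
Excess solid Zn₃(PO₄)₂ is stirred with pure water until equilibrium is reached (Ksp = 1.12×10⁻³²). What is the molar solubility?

1.60×10⁻⁷ M

Zn₃(PO₄)₂(s) ⇌ 3 Zn²⁺(aq) + 2 PO₄³⁻(aq)
If s mol/L of Zn₃(PO₄)₂ dissolves, [Zn²⁺] = 3s and [PO₄³⁻] = 2s.
Ksp = [Zn²⁺]^3[PO₄³⁻]^2 = (3s)^3 · (2s)^2 = 108s^5
108s^5 = 1.12×10⁻³²  ⇒  s^5 = 1.04×10⁻³⁴
s = 1.60×10⁻⁷ mol L⁻¹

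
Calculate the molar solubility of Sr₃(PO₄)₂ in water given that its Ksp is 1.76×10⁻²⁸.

1.10×10⁻⁶ M

Sr₃(PO₄)₂(s) ⇌ 3 Sr²⁺(aq) + 2 PO₄³⁻(aq)
With molar solubility s: [Sr²⁺] = 3s, [PO₄³⁻] = 2s.
Ksp = [Sr²⁺]^3[PO₄³⁻]^2 = (3s)^3 · (2s)^2 = 108s^5
108s^5 = 1.76×10⁻²⁸  ⇒  s^5 = 1.63×10⁻³⁰
s = (1.63×10⁻³⁰)^(1/5) = 1.10×10⁻⁶ mol L⁻¹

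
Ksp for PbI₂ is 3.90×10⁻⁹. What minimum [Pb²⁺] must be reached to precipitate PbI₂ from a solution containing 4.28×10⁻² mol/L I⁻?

Precipitation of each salt begins when its ion product equals Ksp.
PbI₂(s) ⇌ Pb²⁺(aq) + 2 I⁻(aq)
Ksp = [Pb²⁺][I⁻]^2 = [Pb²⁺](4.28×10⁻²)^2
[Pb²⁺] = 3.90×10⁻⁹ / (4.28×10⁻²)^2 = 2.13×10⁻⁶
[Pb²⁺] = 2.13×10⁻⁶ mol/L

2.13×10⁻⁶ M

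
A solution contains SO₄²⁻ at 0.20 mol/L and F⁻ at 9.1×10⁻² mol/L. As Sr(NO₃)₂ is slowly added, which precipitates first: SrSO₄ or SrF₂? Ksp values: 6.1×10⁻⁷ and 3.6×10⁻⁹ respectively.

SrF₂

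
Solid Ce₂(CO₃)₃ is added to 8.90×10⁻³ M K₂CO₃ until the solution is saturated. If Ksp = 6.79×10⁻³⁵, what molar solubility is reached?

Ce₂(CO₃)₃(s) ⇌ 2 Ce³⁺(aq) + 3 CO₃²⁻(aq)
With CO₃²⁻ already at 8.90×10⁻³ M and s small, take [CO₃²⁻] ≈ 8.90×10⁻³ M and [Ce³⁺] = 2s.
Ksp = [Ce³⁺]^2[CO₃²⁻]^3 = (2s)^2(8.90×10⁻³)^3
(2s)^2 = 6.79×10⁻³⁵ / (8.90×10⁻³)^3 = 9.63×10⁻²⁹
s = 4.91×10⁻¹⁵ M

4.91×10⁻¹⁵ M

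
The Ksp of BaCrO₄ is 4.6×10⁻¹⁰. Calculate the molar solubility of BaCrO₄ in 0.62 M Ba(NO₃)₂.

BaCrO₄(s) ⇌ Ba²⁺(aq) + CrO₄²⁻(aq)
The solution already contains Ba²⁺ at 0.62 M. Let s be the molar solubility of BaCrO₄.
[Ba²⁺] ≈ 0.62 M (common ion dominates); [CrO₄²⁻] = s.
Ksp = [Ba²⁺][CrO₄²⁻] = (0.62)s
s = 4.6×10⁻¹⁰ / (0.62) = 7.4×10⁻¹⁰
s = 7.4×10⁻¹⁰ M

7.4×10⁻¹⁰ M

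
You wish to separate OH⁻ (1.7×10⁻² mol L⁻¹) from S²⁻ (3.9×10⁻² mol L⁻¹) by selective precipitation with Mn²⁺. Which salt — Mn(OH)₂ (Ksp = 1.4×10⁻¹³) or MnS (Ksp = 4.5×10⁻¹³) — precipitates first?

Each salt precipitates once Q = Ksp for that salt.
For Mn(OH)₂: [Mn²⁺] = (Ksp/[OH⁻]^2) = 4.8×10⁻¹⁰ mol L⁻¹
For MnS: [Mn²⁺] = (Ksp/[S²⁻]) = 1.2×10⁻¹¹ mol L⁻¹
Since MnS needs less Mn²⁺ to reach saturation, it precipitates first.

MnS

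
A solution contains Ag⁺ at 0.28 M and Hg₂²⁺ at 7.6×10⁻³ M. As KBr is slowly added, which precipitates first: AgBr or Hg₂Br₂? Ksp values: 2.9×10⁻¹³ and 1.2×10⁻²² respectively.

AgBr

Precipitation of each salt begins when its ion product equals Ksp.
For AgBr: [Br⁻] = (Ksp/[Ag⁺]) = 1.0×10⁻¹² M
For Hg₂Br₂: [Br⁻] = (Ksp/[Hg₂²⁺])^(1/2) = 1.3×10⁻¹⁰ M
The smaller threshold [Br⁻] is reached first, so AgBr precipitates first.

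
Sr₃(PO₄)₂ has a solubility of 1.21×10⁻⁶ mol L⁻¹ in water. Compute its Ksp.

Ksp = 2.80×10⁻²⁸

Sr₃(PO₄)₂(s) ⇌ 3 Sr²⁺(aq) + 2 PO₄³⁻(aq)
If s mol/L of Sr₃(PO₄)₂ dissolves, [Sr²⁺] = 3s and [PO₄³⁻] = 2s.
Ksp = [Sr²⁺]^3[PO₄³⁻]^2 = (3s)^3 · (2s)^2 = 108s^5
Ksp = 108 × (1.21×10⁻⁶)^5 = 2.80×10⁻²⁸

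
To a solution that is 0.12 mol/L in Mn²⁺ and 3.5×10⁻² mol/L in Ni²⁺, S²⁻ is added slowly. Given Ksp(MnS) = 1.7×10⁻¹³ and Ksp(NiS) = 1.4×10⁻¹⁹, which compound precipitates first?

NiS

The threshold for precipitation is Q = Ksp.
For MnS: [S²⁻] = (Ksp/[Mn²⁺]) = 1.4×10⁻¹² mol/L
For NiS: [S²⁻] = (Ksp/[Ni²⁺]) = 4.0×10⁻¹⁸ mol/L
The smaller threshold [S²⁻] is reached first, so NiS precipitates first.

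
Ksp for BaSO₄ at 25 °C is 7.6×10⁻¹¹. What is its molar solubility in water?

8.7×10⁻⁶ M

BaSO₄(s) ⇌ Ba²⁺(aq) + SO₄²⁻(aq)
For each mole of BaSO₄ that dissolves per liter, [Ba²⁺] = s and [SO₄²⁻] = s; let s denote this solubility.
Ksp = [Ba²⁺][SO₄²⁻] = s · s = s^2
s^2 = 7.6×10⁻¹¹
Taking the 2nd root, s = 8.7×10⁻⁶ mol/L.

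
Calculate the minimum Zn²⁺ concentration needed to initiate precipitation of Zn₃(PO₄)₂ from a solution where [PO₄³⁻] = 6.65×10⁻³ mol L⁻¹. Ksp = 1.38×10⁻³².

A salt starts to precipitate once the ion product Q reaches its Ksp.
Zn₃(PO₄)₂(s) ⇌ 3 Zn²⁺(aq) + 2 PO₄³⁻(aq)
Ksp = [Zn²⁺]^3[PO₄³⁻]^2 = [Zn²⁺]^3(6.65×10⁻³)^2
[Zn²⁺]^3 = 1.38×10⁻³² / (6.65×10⁻³)^2 = 3.12×10⁻²⁸
[Zn²⁺] = 6.78×10⁻¹⁰ mol L⁻¹

6.78×10⁻¹⁰ M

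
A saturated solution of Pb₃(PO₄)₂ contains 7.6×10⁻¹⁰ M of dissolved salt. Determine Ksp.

Ksp = 2.7×10⁻⁴⁴

Pb₃(PO₄)₂(s) ⇌ 3 Pb²⁺(aq) + 2 PO₄³⁻(aq)
For each mole of Pb₃(PO₄)₂ that dissolves per liter, [Pb²⁺] = 3s and [PO₄³⁻] = 2s; let s denote this solubility.
Ksp = [Pb²⁺]^3[PO₄³⁻]^2 = (3s)^3 · (2s)^2 = 108s^5
Ksp = 108 × (7.6×10⁻¹⁰)^5 = 2.7×10⁻⁴⁴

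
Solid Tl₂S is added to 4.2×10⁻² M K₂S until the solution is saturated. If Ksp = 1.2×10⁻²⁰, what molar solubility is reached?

2.7×10⁻¹⁰ M

Tl₂S(s) ⇌ 2 Tl⁺(aq) + S²⁻(aq)
The solution already contains S²⁻ at 4.2×10⁻² M. Let s be the molar solubility of Tl₂S.
[S²⁻] ≈ 4.2×10⁻² M (common ion dominates); [Tl⁺] = 2s.
Ksp = [Tl⁺]^2[S²⁻] = (2s)^2(4.2×10⁻²)
(2s)^2 = 1.2×10⁻²⁰ / (4.2×10⁻²) = 2.9×10⁻¹⁹
s = 2.7×10⁻¹⁰ M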